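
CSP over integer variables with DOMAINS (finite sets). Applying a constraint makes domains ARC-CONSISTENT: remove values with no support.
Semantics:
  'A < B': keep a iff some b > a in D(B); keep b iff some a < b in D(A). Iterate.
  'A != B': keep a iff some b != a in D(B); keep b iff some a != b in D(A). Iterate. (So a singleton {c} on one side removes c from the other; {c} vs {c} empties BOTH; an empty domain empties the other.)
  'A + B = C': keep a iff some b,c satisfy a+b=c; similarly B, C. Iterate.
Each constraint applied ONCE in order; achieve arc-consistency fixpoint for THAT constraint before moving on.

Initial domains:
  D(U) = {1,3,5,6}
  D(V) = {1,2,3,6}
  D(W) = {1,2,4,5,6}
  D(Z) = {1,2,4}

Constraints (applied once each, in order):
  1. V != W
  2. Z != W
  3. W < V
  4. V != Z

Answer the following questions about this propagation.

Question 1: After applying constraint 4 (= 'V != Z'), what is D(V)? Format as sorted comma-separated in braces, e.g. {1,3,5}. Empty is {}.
Answer: {2,3,6}

Derivation:
Constraint 1 (V != W) on D(V)={1,2,3,6} D(W)={1,2,4,5,6}: no change
Constraint 2 (Z != W) on D(Z)={1,2,4} D(W)={1,2,4,5,6}: no change
Constraint 3 (W < V) on D(W)={1,2,4,5,6} D(V)={1,2,3,6}: W {1,2,4,5,6}->{1,2,4,5}; V {1,2,3,6}->{2,3,6}
Constraint 4 (V != Z) on D(V)={2,3,6} D(Z)={1,2,4}: no change
So after constraint 4: D(V) = {2,3,6}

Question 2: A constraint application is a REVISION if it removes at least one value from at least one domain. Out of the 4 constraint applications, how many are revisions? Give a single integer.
Constraint 1 (V != W) on D(V)={1,2,3,6} D(W)={1,2,4,5,6}: no change => not a revision
Constraint 2 (Z != W) on D(Z)={1,2,4} D(W)={1,2,4,5,6}: no change => not a revision
Constraint 3 (W < V) on D(W)={1,2,4,5,6} D(V)={1,2,3,6}: W {1,2,4,5,6}->{1,2,4,5}; V {1,2,3,6}->{2,3,6} => REVISION
Constraint 4 (V != Z) on D(V)={2,3,6} D(Z)={1,2,4}: no change => not a revision
Total revisions = 1

Answer: 1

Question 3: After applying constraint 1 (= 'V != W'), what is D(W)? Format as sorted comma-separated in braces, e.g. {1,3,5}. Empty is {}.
Constraint 1 (V != W) on D(V)={1,2,3,6} D(W)={1,2,4,5,6}: no change
So after constraint 1: D(W) = {1,2,4,5,6}

Answer: {1,2,4,5,6}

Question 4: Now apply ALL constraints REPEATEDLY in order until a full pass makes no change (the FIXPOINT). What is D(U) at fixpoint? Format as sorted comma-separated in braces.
Answer: {1,3,5,6}

Derivation:
pass 0 (initial): D(U)={1,3,5,6}
pass 1: V {1,2,3,6}->{2,3,6}; W {1,2,4,5,6}->{1,2,4,5}
pass 2: no change
Fixpoint after 2 passes: D(U) = {1,3,5,6}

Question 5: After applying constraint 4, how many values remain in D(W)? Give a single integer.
Constraint 1 (V != W) on D(V)={1,2,3,6} D(W)={1,2,4,5,6}: no change
Constraint 2 (Z != W) on D(Z)={1,2,4} D(W)={1,2,4,5,6}: no change
Constraint 3 (W < V) on D(W)={1,2,4,5,6} D(V)={1,2,3,6}: W {1,2,4,5,6}->{1,2,4,5}; V {1,2,3,6}->{2,3,6}
Constraint 4 (V != Z) on D(V)={2,3,6} D(Z)={1,2,4}: no change
So after constraint 4: D(W)={1,2,4,5}, size = 4

Answer: 4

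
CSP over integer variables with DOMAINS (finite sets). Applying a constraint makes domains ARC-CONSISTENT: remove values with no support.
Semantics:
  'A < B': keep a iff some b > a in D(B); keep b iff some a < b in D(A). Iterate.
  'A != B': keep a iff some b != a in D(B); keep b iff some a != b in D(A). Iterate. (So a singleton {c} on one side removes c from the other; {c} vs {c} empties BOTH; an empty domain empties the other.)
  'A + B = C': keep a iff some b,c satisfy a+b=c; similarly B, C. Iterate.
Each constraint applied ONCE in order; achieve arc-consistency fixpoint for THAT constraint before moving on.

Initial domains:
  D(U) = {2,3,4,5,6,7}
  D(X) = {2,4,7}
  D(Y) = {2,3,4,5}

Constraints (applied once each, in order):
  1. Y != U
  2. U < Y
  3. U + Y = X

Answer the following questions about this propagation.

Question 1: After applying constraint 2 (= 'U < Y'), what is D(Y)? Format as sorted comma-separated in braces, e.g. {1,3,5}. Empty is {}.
Answer: {3,4,5}

Derivation:
Constraint 1 (Y != U) on D(Y)={2,3,4,5} D(U)={2,3,4,5,6,7}: no change
Constraint 2 (U < Y) on D(U)={2,3,4,5,6,7} D(Y)={2,3,4,5}: U {2,3,4,5,6,7}->{2,3,4}; Y {2,3,4,5}->{3,4,5}
So after constraint 2: D(Y) = {3,4,5}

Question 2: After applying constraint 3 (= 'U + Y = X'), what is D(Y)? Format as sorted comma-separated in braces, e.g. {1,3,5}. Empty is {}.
Answer: {3,4,5}

Derivation:
Constraint 1 (Y != U) on D(Y)={2,3,4,5} D(U)={2,3,4,5,6,7}: no change
Constraint 2 (U < Y) on D(U)={2,3,4,5,6,7} D(Y)={2,3,4,5}: U {2,3,4,5,6,7}->{2,3,4}; Y {2,3,4,5}->{3,4,5}
Constraint 3 (U + Y = X) on D(U)={2,3,4} D(Y)={3,4,5} D(X)={2,4,7}: X {2,4,7}->{7}
So after constraint 3: D(Y) = {3,4,5}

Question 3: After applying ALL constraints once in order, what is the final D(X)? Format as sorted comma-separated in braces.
Answer: {7}

Derivation:
Constraint 1 (Y != U) on D(Y)={2,3,4,5} D(U)={2,3,4,5,6,7}: no change
Constraint 2 (U < Y) on D(U)={2,3,4,5,6,7} D(Y)={2,3,4,5}: U {2,3,4,5,6,7}->{2,3,4}; Y {2,3,4,5}->{3,4,5}
Constraint 3 (U + Y = X) on D(U)={2,3,4} D(Y)={3,4,5} D(X)={2,4,7}: X {2,4,7}->{7}
So after all 3 constraints: D(X) = {7}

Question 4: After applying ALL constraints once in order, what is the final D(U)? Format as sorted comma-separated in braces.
Constraint 1 (Y != U) on D(Y)={2,3,4,5} D(U)={2,3,4,5,6,7}: no change
Constraint 2 (U < Y) on D(U)={2,3,4,5,6,7} D(Y)={2,3,4,5}: U {2,3,4,5,6,7}->{2,3,4}; Y {2,3,4,5}->{3,4,5}
Constraint 3 (U + Y = X) on D(U)={2,3,4} D(Y)={3,4,5} D(X)={2,4,7}: X {2,4,7}->{7}
So after all 3 constraints: D(U) = {2,3,4}

Answer: {2,3,4}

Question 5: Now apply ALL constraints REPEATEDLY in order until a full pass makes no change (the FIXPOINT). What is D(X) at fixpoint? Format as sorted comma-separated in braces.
pass 0 (initial): D(X)={2,4,7}
pass 1: U {2,3,4,5,6,7}->{2,3,4}; X {2,4,7}->{7}; Y {2,3,4,5}->{3,4,5}
pass 2: no change
Fixpoint after 2 passes: D(X) = {7}

Answer: {7}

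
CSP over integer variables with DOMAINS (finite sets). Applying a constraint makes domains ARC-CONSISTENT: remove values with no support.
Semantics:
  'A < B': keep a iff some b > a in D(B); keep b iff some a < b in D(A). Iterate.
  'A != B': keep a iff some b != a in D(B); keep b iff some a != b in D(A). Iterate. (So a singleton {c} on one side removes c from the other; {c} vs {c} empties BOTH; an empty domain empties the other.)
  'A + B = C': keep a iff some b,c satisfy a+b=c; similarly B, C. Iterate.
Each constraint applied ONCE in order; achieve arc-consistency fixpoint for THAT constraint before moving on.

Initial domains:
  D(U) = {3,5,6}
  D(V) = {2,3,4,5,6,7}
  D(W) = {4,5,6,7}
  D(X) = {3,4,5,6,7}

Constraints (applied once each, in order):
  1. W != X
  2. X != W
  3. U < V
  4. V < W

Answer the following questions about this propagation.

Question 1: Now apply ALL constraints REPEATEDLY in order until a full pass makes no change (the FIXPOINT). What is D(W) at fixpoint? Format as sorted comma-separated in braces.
Answer: {5,6,7}

Derivation:
pass 0 (initial): D(W)={4,5,6,7}
pass 1: V {2,3,4,5,6,7}->{4,5,6}; W {4,5,6,7}->{5,6,7}
pass 2: U {3,5,6}->{3,5}
pass 3: no change
Fixpoint after 3 passes: D(W) = {5,6,7}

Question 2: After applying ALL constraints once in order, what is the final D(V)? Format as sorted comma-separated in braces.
Answer: {4,5,6}

Derivation:
Constraint 1 (W != X) on D(W)={4,5,6,7} D(X)={3,4,5,6,7}: no change
Constraint 2 (X != W) on D(X)={3,4,5,6,7} D(W)={4,5,6,7}: no change
Constraint 3 (U < V) on D(U)={3,5,6} D(V)={2,3,4,5,6,7}: V {2,3,4,5,6,7}->{4,5,6,7}
Constraint 4 (V < W) on D(V)={4,5,6,7} D(W)={4,5,6,7}: V {4,5,6,7}->{4,5,6}; W {4,5,6,7}->{5,6,7}
So after all 4 constraints: D(V) = {4,5,6}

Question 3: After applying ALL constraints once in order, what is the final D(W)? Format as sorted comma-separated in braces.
Constraint 1 (W != X) on D(W)={4,5,6,7} D(X)={3,4,5,6,7}: no change
Constraint 2 (X != W) on D(X)={3,4,5,6,7} D(W)={4,5,6,7}: no change
Constraint 3 (U < V) on D(U)={3,5,6} D(V)={2,3,4,5,6,7}: V {2,3,4,5,6,7}->{4,5,6,7}
Constraint 4 (V < W) on D(V)={4,5,6,7} D(W)={4,5,6,7}: V {4,5,6,7}->{4,5,6}; W {4,5,6,7}->{5,6,7}
So after all 4 constraints: D(W) = {5,6,7}

Answer: {5,6,7}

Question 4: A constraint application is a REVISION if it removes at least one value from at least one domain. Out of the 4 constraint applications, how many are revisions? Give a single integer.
Constraint 1 (W != X) on D(W)={4,5,6,7} D(X)={3,4,5,6,7}: no change => not a revision
Constraint 2 (X != W) on D(X)={3,4,5,6,7} D(W)={4,5,6,7}: no change => not a revision
Constraint 3 (U < V) on D(U)={3,5,6} D(V)={2,3,4,5,6,7}: V {2,3,4,5,6,7}->{4,5,6,7} => REVISION
Constraint 4 (V < W) on D(V)={4,5,6,7} D(W)={4,5,6,7}: V {4,5,6,7}->{4,5,6}; W {4,5,6,7}->{5,6,7} => REVISION
Total revisions = 2

Answer: 2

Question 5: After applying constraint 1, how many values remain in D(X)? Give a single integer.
Answer: 5

Derivation:
Constraint 1 (W != X) on D(W)={4,5,6,7} D(X)={3,4,5,6,7}: no change
So after constraint 1: D(X)={3,4,5,6,7}, size = 5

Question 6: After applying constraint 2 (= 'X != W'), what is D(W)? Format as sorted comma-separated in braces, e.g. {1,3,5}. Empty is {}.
Constraint 1 (W != X) on D(W)={4,5,6,7} D(X)={3,4,5,6,7}: no change
Constraint 2 (X != W) on D(X)={3,4,5,6,7} D(W)={4,5,6,7}: no change
So after constraint 2: D(W) = {4,5,6,7}

Answer: {4,5,6,7}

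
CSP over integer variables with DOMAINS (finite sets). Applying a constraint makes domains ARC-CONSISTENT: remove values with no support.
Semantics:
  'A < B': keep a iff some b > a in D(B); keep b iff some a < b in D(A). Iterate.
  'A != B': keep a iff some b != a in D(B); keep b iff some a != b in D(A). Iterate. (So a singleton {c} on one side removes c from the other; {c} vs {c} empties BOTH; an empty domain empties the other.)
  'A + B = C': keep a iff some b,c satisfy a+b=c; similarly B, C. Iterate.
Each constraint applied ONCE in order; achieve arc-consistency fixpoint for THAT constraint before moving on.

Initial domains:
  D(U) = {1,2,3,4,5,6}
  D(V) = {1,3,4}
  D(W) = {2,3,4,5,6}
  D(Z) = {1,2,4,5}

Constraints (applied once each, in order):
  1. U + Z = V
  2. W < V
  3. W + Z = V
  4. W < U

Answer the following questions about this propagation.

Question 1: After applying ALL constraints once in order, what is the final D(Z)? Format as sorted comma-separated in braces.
Constraint 1 (U + Z = V) on D(U)={1,2,3,4,5,6} D(Z)={1,2,4,5} D(V)={1,3,4}: U {1,2,3,4,5,6}->{1,2,3}; Z {1,2,4,5}->{1,2}; V {1,3,4}->{3,4}
Constraint 2 (W < V) on D(W)={2,3,4,5,6} D(V)={3,4}: W {2,3,4,5,6}->{2,3}
Constraint 3 (W + Z = V) on D(W)={2,3} D(Z)={1,2} D(V)={3,4}: no change
Constraint 4 (W < U) on D(W)={2,3} D(U)={1,2,3}: W {2,3}->{2}; U {1,2,3}->{3}
So after all 4 constraints: D(Z) = {1,2}

Answer: {1,2}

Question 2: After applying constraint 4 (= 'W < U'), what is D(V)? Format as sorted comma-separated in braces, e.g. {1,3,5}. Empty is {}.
Constraint 1 (U + Z = V) on D(U)={1,2,3,4,5,6} D(Z)={1,2,4,5} D(V)={1,3,4}: U {1,2,3,4,5,6}->{1,2,3}; Z {1,2,4,5}->{1,2}; V {1,3,4}->{3,4}
Constraint 2 (W < V) on D(W)={2,3,4,5,6} D(V)={3,4}: W {2,3,4,5,6}->{2,3}
Constraint 3 (W + Z = V) on D(W)={2,3} D(Z)={1,2} D(V)={3,4}: no change
Constraint 4 (W < U) on D(W)={2,3} D(U)={1,2,3}: W {2,3}->{2}; U {1,2,3}->{3}
So after constraint 4: D(V) = {3,4}

Answer: {3,4}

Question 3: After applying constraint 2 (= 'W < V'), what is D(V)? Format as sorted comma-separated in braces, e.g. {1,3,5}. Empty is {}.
Answer: {3,4}

Derivation:
Constraint 1 (U + Z = V) on D(U)={1,2,3,4,5,6} D(Z)={1,2,4,5} D(V)={1,3,4}: U {1,2,3,4,5,6}->{1,2,3}; Z {1,2,4,5}->{1,2}; V {1,3,4}->{3,4}
Constraint 2 (W < V) on D(W)={2,3,4,5,6} D(V)={3,4}: W {2,3,4,5,6}->{2,3}
So after constraint 2: D(V) = {3,4}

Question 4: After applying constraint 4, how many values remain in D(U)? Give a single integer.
Answer: 1

Derivation:
Constraint 1 (U + Z = V) on D(U)={1,2,3,4,5,6} D(Z)={1,2,4,5} D(V)={1,3,4}: U {1,2,3,4,5,6}->{1,2,3}; Z {1,2,4,5}->{1,2}; V {1,3,4}->{3,4}
Constraint 2 (W < V) on D(W)={2,3,4,5,6} D(V)={3,4}: W {2,3,4,5,6}->{2,3}
Constraint 3 (W + Z = V) on D(W)={2,3} D(Z)={1,2} D(V)={3,4}: no change
Constraint 4 (W < U) on D(W)={2,3} D(U)={1,2,3}: W {2,3}->{2}; U {1,2,3}->{3}
So after constraint 4: D(U)={3}, size = 1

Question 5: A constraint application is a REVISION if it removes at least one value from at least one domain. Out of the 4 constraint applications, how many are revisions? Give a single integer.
Constraint 1 (U + Z = V) on D(U)={1,2,3,4,5,6} D(Z)={1,2,4,5} D(V)={1,3,4}: U {1,2,3,4,5,6}->{1,2,3}; Z {1,2,4,5}->{1,2}; V {1,3,4}->{3,4} => REVISION
Constraint 2 (W < V) on D(W)={2,3,4,5,6} D(V)={3,4}: W {2,3,4,5,6}->{2,3} => REVISION
Constraint 3 (W + Z = V) on D(W)={2,3} D(Z)={1,2} D(V)={3,4}: no change => not a revision
Constraint 4 (W < U) on D(W)={2,3} D(U)={1,2,3}: W {2,3}->{2}; U {1,2,3}->{3} => REVISION
Total revisions = 3

Answer: 3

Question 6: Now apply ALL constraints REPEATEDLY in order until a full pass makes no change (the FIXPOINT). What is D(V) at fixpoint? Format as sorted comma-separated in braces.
Answer: {}

Derivation:
pass 0 (initial): D(V)={1,3,4}
pass 1: U {1,2,3,4,5,6}->{3}; V {1,3,4}->{3,4}; W {2,3,4,5,6}->{2}; Z {1,2,4,5}->{1,2}
pass 2: U {3}->{}; V {3,4}->{}; W {2}->{}; Z {1,2}->{}
pass 3: no change
Fixpoint after 3 passes: D(V) = {}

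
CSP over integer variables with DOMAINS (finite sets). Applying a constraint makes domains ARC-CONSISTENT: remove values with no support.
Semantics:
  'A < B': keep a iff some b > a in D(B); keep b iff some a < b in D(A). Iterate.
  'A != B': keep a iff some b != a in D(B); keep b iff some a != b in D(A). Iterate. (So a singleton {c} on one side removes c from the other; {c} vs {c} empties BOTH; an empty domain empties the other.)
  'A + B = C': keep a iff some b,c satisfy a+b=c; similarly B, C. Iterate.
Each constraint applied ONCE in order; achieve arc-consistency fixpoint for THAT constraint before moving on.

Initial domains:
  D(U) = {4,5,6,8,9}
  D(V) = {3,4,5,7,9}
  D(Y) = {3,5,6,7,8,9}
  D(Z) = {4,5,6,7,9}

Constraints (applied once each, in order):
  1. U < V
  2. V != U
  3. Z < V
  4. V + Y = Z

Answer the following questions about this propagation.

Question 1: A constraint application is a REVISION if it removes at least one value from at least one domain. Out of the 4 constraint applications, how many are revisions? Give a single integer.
Answer: 3

Derivation:
Constraint 1 (U < V) on D(U)={4,5,6,8,9} D(V)={3,4,5,7,9}: U {4,5,6,8,9}->{4,5,6,8}; V {3,4,5,7,9}->{5,7,9} => REVISION
Constraint 2 (V != U) on D(V)={5,7,9} D(U)={4,5,6,8}: no change => not a revision
Constraint 3 (Z < V) on D(Z)={4,5,6,7,9} D(V)={5,7,9}: Z {4,5,6,7,9}->{4,5,6,7} => REVISION
Constraint 4 (V + Y = Z) on D(V)={5,7,9} D(Y)={3,5,6,7,8,9} D(Z)={4,5,6,7}: V {5,7,9}->{}; Y {3,5,6,7,8,9}->{}; Z {4,5,6,7}->{} => REVISION
Total revisions = 3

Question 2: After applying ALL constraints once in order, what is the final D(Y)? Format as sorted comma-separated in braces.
Answer: {}

Derivation:
Constraint 1 (U < V) on D(U)={4,5,6,8,9} D(V)={3,4,5,7,9}: U {4,5,6,8,9}->{4,5,6,8}; V {3,4,5,7,9}->{5,7,9}
Constraint 2 (V != U) on D(V)={5,7,9} D(U)={4,5,6,8}: no change
Constraint 3 (Z < V) on D(Z)={4,5,6,7,9} D(V)={5,7,9}: Z {4,5,6,7,9}->{4,5,6,7}
Constraint 4 (V + Y = Z) on D(V)={5,7,9} D(Y)={3,5,6,7,8,9} D(Z)={4,5,6,7}: V {5,7,9}->{}; Y {3,5,6,7,8,9}->{}; Z {4,5,6,7}->{}
So after all 4 constraints: D(Y) = {}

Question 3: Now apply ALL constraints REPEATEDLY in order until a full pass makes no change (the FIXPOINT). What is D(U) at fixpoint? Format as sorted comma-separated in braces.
pass 0 (initial): D(U)={4,5,6,8,9}
pass 1: U {4,5,6,8,9}->{4,5,6,8}; V {3,4,5,7,9}->{}; Y {3,5,6,7,8,9}->{}; Z {4,5,6,7,9}->{}
pass 2: U {4,5,6,8}->{}
pass 3: no change
Fixpoint after 3 passes: D(U) = {}

Answer: {}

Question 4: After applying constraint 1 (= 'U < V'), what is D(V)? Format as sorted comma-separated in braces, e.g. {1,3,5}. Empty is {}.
Answer: {5,7,9}

Derivation:
Constraint 1 (U < V) on D(U)={4,5,6,8,9} D(V)={3,4,5,7,9}: U {4,5,6,8,9}->{4,5,6,8}; V {3,4,5,7,9}->{5,7,9}
So after constraint 1: D(V) = {5,7,9}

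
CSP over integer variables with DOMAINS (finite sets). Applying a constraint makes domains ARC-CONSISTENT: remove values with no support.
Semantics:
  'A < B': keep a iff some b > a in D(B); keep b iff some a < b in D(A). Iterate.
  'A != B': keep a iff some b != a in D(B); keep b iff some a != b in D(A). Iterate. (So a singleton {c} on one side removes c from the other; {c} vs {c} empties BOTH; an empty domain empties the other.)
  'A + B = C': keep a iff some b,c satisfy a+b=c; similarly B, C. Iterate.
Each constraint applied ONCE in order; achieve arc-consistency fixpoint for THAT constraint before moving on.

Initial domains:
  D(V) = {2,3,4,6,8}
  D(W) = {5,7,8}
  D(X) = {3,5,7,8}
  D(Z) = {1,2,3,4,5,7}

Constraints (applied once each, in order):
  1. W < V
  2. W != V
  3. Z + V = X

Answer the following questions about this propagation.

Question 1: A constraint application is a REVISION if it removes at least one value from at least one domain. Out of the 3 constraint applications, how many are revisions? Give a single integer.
Constraint 1 (W < V) on D(W)={5,7,8} D(V)={2,3,4,6,8}: W {5,7,8}->{5,7}; V {2,3,4,6,8}->{6,8} => REVISION
Constraint 2 (W != V) on D(W)={5,7} D(V)={6,8}: no change => not a revision
Constraint 3 (Z + V = X) on D(Z)={1,2,3,4,5,7} D(V)={6,8} D(X)={3,5,7,8}: Z {1,2,3,4,5,7}->{1,2}; V {6,8}->{6}; X {3,5,7,8}->{7,8} => REVISION
Total revisions = 2

Answer: 2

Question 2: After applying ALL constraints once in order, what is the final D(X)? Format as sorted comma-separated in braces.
Constraint 1 (W < V) on D(W)={5,7,8} D(V)={2,3,4,6,8}: W {5,7,8}->{5,7}; V {2,3,4,6,8}->{6,8}
Constraint 2 (W != V) on D(W)={5,7} D(V)={6,8}: no change
Constraint 3 (Z + V = X) on D(Z)={1,2,3,4,5,7} D(V)={6,8} D(X)={3,5,7,8}: Z {1,2,3,4,5,7}->{1,2}; V {6,8}->{6}; X {3,5,7,8}->{7,8}
So after all 3 constraints: D(X) = {7,8}

Answer: {7,8}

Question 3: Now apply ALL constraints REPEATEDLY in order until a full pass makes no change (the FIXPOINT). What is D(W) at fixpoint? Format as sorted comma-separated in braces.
pass 0 (initial): D(W)={5,7,8}
pass 1: V {2,3,4,6,8}->{6}; W {5,7,8}->{5,7}; X {3,5,7,8}->{7,8}; Z {1,2,3,4,5,7}->{1,2}
pass 2: W {5,7}->{5}
pass 3: no change
Fixpoint after 3 passes: D(W) = {5}

Answer: {5}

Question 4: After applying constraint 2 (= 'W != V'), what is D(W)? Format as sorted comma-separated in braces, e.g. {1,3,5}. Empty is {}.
Constraint 1 (W < V) on D(W)={5,7,8} D(V)={2,3,4,6,8}: W {5,7,8}->{5,7}; V {2,3,4,6,8}->{6,8}
Constraint 2 (W != V) on D(W)={5,7} D(V)={6,8}: no change
So after constraint 2: D(W) = {5,7}

Answer: {5,7}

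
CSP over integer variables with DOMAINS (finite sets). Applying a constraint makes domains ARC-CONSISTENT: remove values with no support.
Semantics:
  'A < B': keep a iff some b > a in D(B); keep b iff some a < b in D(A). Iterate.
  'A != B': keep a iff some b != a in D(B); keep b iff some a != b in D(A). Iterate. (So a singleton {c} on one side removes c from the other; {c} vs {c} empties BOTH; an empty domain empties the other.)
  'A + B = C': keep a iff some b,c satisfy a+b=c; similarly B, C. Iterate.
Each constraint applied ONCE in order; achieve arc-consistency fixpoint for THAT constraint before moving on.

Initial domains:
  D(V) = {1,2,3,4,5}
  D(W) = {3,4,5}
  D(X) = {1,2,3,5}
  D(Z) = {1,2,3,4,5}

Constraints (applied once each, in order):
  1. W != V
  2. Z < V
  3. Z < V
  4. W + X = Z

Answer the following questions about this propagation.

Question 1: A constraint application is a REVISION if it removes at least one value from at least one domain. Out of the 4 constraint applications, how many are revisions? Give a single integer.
Answer: 2

Derivation:
Constraint 1 (W != V) on D(W)={3,4,5} D(V)={1,2,3,4,5}: no change => not a revision
Constraint 2 (Z < V) on D(Z)={1,2,3,4,5} D(V)={1,2,3,4,5}: Z {1,2,3,4,5}->{1,2,3,4}; V {1,2,3,4,5}->{2,3,4,5} => REVISION
Constraint 3 (Z < V) on D(Z)={1,2,3,4} D(V)={2,3,4,5}: no change => not a revision
Constraint 4 (W + X = Z) on D(W)={3,4,5} D(X)={1,2,3,5} D(Z)={1,2,3,4}: W {3,4,5}->{3}; X {1,2,3,5}->{1}; Z {1,2,3,4}->{4} => REVISION
Total revisions = 2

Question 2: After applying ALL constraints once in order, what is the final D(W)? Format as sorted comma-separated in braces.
Constraint 1 (W != V) on D(W)={3,4,5} D(V)={1,2,3,4,5}: no change
Constraint 2 (Z < V) on D(Z)={1,2,3,4,5} D(V)={1,2,3,4,5}: Z {1,2,3,4,5}->{1,2,3,4}; V {1,2,3,4,5}->{2,3,4,5}
Constraint 3 (Z < V) on D(Z)={1,2,3,4} D(V)={2,3,4,5}: no change
Constraint 4 (W + X = Z) on D(W)={3,4,5} D(X)={1,2,3,5} D(Z)={1,2,3,4}: W {3,4,5}->{3}; X {1,2,3,5}->{1}; Z {1,2,3,4}->{4}
So after all 4 constraints: D(W) = {3}

Answer: {3}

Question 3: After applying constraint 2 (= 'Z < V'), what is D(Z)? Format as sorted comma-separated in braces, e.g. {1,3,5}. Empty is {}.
Answer: {1,2,3,4}

Derivation:
Constraint 1 (W != V) on D(W)={3,4,5} D(V)={1,2,3,4,5}: no change
Constraint 2 (Z < V) on D(Z)={1,2,3,4,5} D(V)={1,2,3,4,5}: Z {1,2,3,4,5}->{1,2,3,4}; V {1,2,3,4,5}->{2,3,4,5}
So after constraint 2: D(Z) = {1,2,3,4}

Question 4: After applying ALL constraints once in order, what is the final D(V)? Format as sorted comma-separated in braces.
Constraint 1 (W != V) on D(W)={3,4,5} D(V)={1,2,3,4,5}: no change
Constraint 2 (Z < V) on D(Z)={1,2,3,4,5} D(V)={1,2,3,4,5}: Z {1,2,3,4,5}->{1,2,3,4}; V {1,2,3,4,5}->{2,3,4,5}
Constraint 3 (Z < V) on D(Z)={1,2,3,4} D(V)={2,3,4,5}: no change
Constraint 4 (W + X = Z) on D(W)={3,4,5} D(X)={1,2,3,5} D(Z)={1,2,3,4}: W {3,4,5}->{3}; X {1,2,3,5}->{1}; Z {1,2,3,4}->{4}
So after all 4 constraints: D(V) = {2,3,4,5}

Answer: {2,3,4,5}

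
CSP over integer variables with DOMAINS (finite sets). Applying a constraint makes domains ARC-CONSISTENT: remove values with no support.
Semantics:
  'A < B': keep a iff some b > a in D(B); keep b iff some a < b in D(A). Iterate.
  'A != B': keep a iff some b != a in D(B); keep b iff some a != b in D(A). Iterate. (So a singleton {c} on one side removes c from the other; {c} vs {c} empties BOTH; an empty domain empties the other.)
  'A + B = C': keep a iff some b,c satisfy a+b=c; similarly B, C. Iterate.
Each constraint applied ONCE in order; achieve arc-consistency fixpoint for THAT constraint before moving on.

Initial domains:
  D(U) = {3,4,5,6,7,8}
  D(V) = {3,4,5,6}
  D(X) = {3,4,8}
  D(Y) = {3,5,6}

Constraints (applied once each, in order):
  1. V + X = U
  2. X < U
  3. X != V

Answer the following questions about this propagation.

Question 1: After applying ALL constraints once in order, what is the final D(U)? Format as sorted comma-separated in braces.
Constraint 1 (V + X = U) on D(V)={3,4,5,6} D(X)={3,4,8} D(U)={3,4,5,6,7,8}: V {3,4,5,6}->{3,4,5}; X {3,4,8}->{3,4}; U {3,4,5,6,7,8}->{6,7,8}
Constraint 2 (X < U) on D(X)={3,4} D(U)={6,7,8}: no change
Constraint 3 (X != V) on D(X)={3,4} D(V)={3,4,5}: no change
So after all 3 constraints: D(U) = {6,7,8}

Answer: {6,7,8}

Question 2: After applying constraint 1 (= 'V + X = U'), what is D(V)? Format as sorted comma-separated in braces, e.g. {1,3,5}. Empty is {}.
Constraint 1 (V + X = U) on D(V)={3,4,5,6} D(X)={3,4,8} D(U)={3,4,5,6,7,8}: V {3,4,5,6}->{3,4,5}; X {3,4,8}->{3,4}; U {3,4,5,6,7,8}->{6,7,8}
So after constraint 1: D(V) = {3,4,5}

Answer: {3,4,5}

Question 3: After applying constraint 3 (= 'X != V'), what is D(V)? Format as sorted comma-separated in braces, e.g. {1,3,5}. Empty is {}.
Constraint 1 (V + X = U) on D(V)={3,4,5,6} D(X)={3,4,8} D(U)={3,4,5,6,7,8}: V {3,4,5,6}->{3,4,5}; X {3,4,8}->{3,4}; U {3,4,5,6,7,8}->{6,7,8}
Constraint 2 (X < U) on D(X)={3,4} D(U)={6,7,8}: no change
Constraint 3 (X != V) on D(X)={3,4} D(V)={3,4,5}: no change
So after constraint 3: D(V) = {3,4,5}

Answer: {3,4,5}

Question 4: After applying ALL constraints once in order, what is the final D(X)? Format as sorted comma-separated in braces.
Constraint 1 (V + X = U) on D(V)={3,4,5,6} D(X)={3,4,8} D(U)={3,4,5,6,7,8}: V {3,4,5,6}->{3,4,5}; X {3,4,8}->{3,4}; U {3,4,5,6,7,8}->{6,7,8}
Constraint 2 (X < U) on D(X)={3,4} D(U)={6,7,8}: no change
Constraint 3 (X != V) on D(X)={3,4} D(V)={3,4,5}: no change
So after all 3 constraints: D(X) = {3,4}

Answer: {3,4}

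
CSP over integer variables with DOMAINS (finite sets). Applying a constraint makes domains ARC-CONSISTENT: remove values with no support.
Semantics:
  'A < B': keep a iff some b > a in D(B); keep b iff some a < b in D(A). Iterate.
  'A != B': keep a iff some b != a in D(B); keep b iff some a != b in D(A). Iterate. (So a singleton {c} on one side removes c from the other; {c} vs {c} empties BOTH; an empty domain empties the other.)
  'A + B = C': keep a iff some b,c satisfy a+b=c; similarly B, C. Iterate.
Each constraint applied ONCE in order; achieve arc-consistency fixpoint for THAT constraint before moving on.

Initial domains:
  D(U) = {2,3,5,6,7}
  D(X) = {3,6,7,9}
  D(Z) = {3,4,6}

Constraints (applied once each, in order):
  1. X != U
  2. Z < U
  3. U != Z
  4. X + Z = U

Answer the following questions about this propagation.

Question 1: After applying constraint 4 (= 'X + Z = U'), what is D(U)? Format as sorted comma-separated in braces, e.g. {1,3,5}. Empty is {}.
Answer: {6,7}

Derivation:
Constraint 1 (X != U) on D(X)={3,6,7,9} D(U)={2,3,5,6,7}: no change
Constraint 2 (Z < U) on D(Z)={3,4,6} D(U)={2,3,5,6,7}: U {2,3,5,6,7}->{5,6,7}
Constraint 3 (U != Z) on D(U)={5,6,7} D(Z)={3,4,6}: no change
Constraint 4 (X + Z = U) on D(X)={3,6,7,9} D(Z)={3,4,6} D(U)={5,6,7}: X {3,6,7,9}->{3}; Z {3,4,6}->{3,4}; U {5,6,7}->{6,7}
So after constraint 4: D(U) = {6,7}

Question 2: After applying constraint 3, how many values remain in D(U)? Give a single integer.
Answer: 3

Derivation:
Constraint 1 (X != U) on D(X)={3,6,7,9} D(U)={2,3,5,6,7}: no change
Constraint 2 (Z < U) on D(Z)={3,4,6} D(U)={2,3,5,6,7}: U {2,3,5,6,7}->{5,6,7}
Constraint 3 (U != Z) on D(U)={5,6,7} D(Z)={3,4,6}: no change
So after constraint 3: D(U)={5,6,7}, size = 3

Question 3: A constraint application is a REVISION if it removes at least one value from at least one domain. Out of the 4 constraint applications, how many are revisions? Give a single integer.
Constraint 1 (X != U) on D(X)={3,6,7,9} D(U)={2,3,5,6,7}: no change => not a revision
Constraint 2 (Z < U) on D(Z)={3,4,6} D(U)={2,3,5,6,7}: U {2,3,5,6,7}->{5,6,7} => REVISION
Constraint 3 (U != Z) on D(U)={5,6,7} D(Z)={3,4,6}: no change => not a revision
Constraint 4 (X + Z = U) on D(X)={3,6,7,9} D(Z)={3,4,6} D(U)={5,6,7}: X {3,6,7,9}->{3}; Z {3,4,6}->{3,4}; U {5,6,7}->{6,7} => REVISION
Total revisions = 2

Answer: 2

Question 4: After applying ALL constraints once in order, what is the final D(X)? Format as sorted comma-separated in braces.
Constraint 1 (X != U) on D(X)={3,6,7,9} D(U)={2,3,5,6,7}: no change
Constraint 2 (Z < U) on D(Z)={3,4,6} D(U)={2,3,5,6,7}: U {2,3,5,6,7}->{5,6,7}
Constraint 3 (U != Z) on D(U)={5,6,7} D(Z)={3,4,6}: no change
Constraint 4 (X + Z = U) on D(X)={3,6,7,9} D(Z)={3,4,6} D(U)={5,6,7}: X {3,6,7,9}->{3}; Z {3,4,6}->{3,4}; U {5,6,7}->{6,7}
So after all 4 constraints: D(X) = {3}

Answer: {3}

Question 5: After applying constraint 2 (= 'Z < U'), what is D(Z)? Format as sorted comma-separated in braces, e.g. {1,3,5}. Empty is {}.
Answer: {3,4,6}

Derivation:
Constraint 1 (X != U) on D(X)={3,6,7,9} D(U)={2,3,5,6,7}: no change
Constraint 2 (Z < U) on D(Z)={3,4,6} D(U)={2,3,5,6,7}: U {2,3,5,6,7}->{5,6,7}
So after constraint 2: D(Z) = {3,4,6}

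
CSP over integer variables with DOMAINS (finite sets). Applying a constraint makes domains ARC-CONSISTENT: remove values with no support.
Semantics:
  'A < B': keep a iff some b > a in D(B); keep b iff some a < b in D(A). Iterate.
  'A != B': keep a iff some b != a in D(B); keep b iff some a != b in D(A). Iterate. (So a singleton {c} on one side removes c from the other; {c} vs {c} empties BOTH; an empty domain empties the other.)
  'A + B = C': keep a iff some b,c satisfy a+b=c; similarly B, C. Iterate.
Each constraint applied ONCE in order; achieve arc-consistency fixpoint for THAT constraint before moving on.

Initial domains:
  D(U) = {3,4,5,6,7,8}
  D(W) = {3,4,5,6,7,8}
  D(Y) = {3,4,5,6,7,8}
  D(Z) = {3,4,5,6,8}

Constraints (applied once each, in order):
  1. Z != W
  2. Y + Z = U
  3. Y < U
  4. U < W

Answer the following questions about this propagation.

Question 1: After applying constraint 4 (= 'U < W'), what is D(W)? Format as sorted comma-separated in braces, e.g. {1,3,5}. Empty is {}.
Answer: {7,8}

Derivation:
Constraint 1 (Z != W) on D(Z)={3,4,5,6,8} D(W)={3,4,5,6,7,8}: no change
Constraint 2 (Y + Z = U) on D(Y)={3,4,5,6,7,8} D(Z)={3,4,5,6,8} D(U)={3,4,5,6,7,8}: Y {3,4,5,6,7,8}->{3,4,5}; Z {3,4,5,6,8}->{3,4,5}; U {3,4,5,6,7,8}->{6,7,8}
Constraint 3 (Y < U) on D(Y)={3,4,5} D(U)={6,7,8}: no change
Constraint 4 (U < W) on D(U)={6,7,8} D(W)={3,4,5,6,7,8}: U {6,7,8}->{6,7}; W {3,4,5,6,7,8}->{7,8}
So after constraint 4: D(W) = {7,8}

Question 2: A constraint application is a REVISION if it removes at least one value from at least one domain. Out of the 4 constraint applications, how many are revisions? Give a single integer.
Answer: 2

Derivation:
Constraint 1 (Z != W) on D(Z)={3,4,5,6,8} D(W)={3,4,5,6,7,8}: no change => not a revision
Constraint 2 (Y + Z = U) on D(Y)={3,4,5,6,7,8} D(Z)={3,4,5,6,8} D(U)={3,4,5,6,7,8}: Y {3,4,5,6,7,8}->{3,4,5}; Z {3,4,5,6,8}->{3,4,5}; U {3,4,5,6,7,8}->{6,7,8} => REVISION
Constraint 3 (Y < U) on D(Y)={3,4,5} D(U)={6,7,8}: no change => not a revision
Constraint 4 (U < W) on D(U)={6,7,8} D(W)={3,4,5,6,7,8}: U {6,7,8}->{6,7}; W {3,4,5,6,7,8}->{7,8} => REVISION
Total revisions = 2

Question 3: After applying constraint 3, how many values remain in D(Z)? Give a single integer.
Answer: 3

Derivation:
Constraint 1 (Z != W) on D(Z)={3,4,5,6,8} D(W)={3,4,5,6,7,8}: no change
Constraint 2 (Y + Z = U) on D(Y)={3,4,5,6,7,8} D(Z)={3,4,5,6,8} D(U)={3,4,5,6,7,8}: Y {3,4,5,6,7,8}->{3,4,5}; Z {3,4,5,6,8}->{3,4,5}; U {3,4,5,6,7,8}->{6,7,8}
Constraint 3 (Y < U) on D(Y)={3,4,5} D(U)={6,7,8}: no change
So after constraint 3: D(Z)={3,4,5}, size = 3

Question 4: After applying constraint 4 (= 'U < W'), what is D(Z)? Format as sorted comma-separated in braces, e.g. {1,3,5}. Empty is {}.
Constraint 1 (Z != W) on D(Z)={3,4,5,6,8} D(W)={3,4,5,6,7,8}: no change
Constraint 2 (Y + Z = U) on D(Y)={3,4,5,6,7,8} D(Z)={3,4,5,6,8} D(U)={3,4,5,6,7,8}: Y {3,4,5,6,7,8}->{3,4,5}; Z {3,4,5,6,8}->{3,4,5}; U {3,4,5,6,7,8}->{6,7,8}
Constraint 3 (Y < U) on D(Y)={3,4,5} D(U)={6,7,8}: no change
Constraint 4 (U < W) on D(U)={6,7,8} D(W)={3,4,5,6,7,8}: U {6,7,8}->{6,7}; W {3,4,5,6,7,8}->{7,8}
So after constraint 4: D(Z) = {3,4,5}

Answer: {3,4,5}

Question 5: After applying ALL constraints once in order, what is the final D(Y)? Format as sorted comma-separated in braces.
Answer: {3,4,5}

Derivation:
Constraint 1 (Z != W) on D(Z)={3,4,5,6,8} D(W)={3,4,5,6,7,8}: no change
Constraint 2 (Y + Z = U) on D(Y)={3,4,5,6,7,8} D(Z)={3,4,5,6,8} D(U)={3,4,5,6,7,8}: Y {3,4,5,6,7,8}->{3,4,5}; Z {3,4,5,6,8}->{3,4,5}; U {3,4,5,6,7,8}->{6,7,8}
Constraint 3 (Y < U) on D(Y)={3,4,5} D(U)={6,7,8}: no change
Constraint 4 (U < W) on D(U)={6,7,8} D(W)={3,4,5,6,7,8}: U {6,7,8}->{6,7}; W {3,4,5,6,7,8}->{7,8}
So after all 4 constraints: D(Y) = {3,4,5}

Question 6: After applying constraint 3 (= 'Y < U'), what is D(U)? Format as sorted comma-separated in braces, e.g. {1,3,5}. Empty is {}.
Constraint 1 (Z != W) on D(Z)={3,4,5,6,8} D(W)={3,4,5,6,7,8}: no change
Constraint 2 (Y + Z = U) on D(Y)={3,4,5,6,7,8} D(Z)={3,4,5,6,8} D(U)={3,4,5,6,7,8}: Y {3,4,5,6,7,8}->{3,4,5}; Z {3,4,5,6,8}->{3,4,5}; U {3,4,5,6,7,8}->{6,7,8}
Constraint 3 (Y < U) on D(Y)={3,4,5} D(U)={6,7,8}: no change
So after constraint 3: D(U) = {6,7,8}

Answer: {6,7,8}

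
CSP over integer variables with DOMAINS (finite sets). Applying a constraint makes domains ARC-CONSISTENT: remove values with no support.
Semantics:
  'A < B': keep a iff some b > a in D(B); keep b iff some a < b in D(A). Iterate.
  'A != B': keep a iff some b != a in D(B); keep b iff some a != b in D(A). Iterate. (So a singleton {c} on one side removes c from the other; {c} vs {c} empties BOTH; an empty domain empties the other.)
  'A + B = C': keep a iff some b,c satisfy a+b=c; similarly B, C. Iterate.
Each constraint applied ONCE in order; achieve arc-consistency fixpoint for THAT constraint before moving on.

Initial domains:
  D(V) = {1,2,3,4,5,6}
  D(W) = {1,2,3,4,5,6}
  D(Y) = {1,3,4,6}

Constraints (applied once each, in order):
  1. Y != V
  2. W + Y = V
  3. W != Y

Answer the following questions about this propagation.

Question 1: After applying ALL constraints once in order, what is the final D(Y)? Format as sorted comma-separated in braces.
Constraint 1 (Y != V) on D(Y)={1,3,4,6} D(V)={1,2,3,4,5,6}: no change
Constraint 2 (W + Y = V) on D(W)={1,2,3,4,5,6} D(Y)={1,3,4,6} D(V)={1,2,3,4,5,6}: W {1,2,3,4,5,6}->{1,2,3,4,5}; Y {1,3,4,6}->{1,3,4}; V {1,2,3,4,5,6}->{2,3,4,5,6}
Constraint 3 (W != Y) on D(W)={1,2,3,4,5} D(Y)={1,3,4}: no change
So after all 3 constraints: D(Y) = {1,3,4}

Answer: {1,3,4}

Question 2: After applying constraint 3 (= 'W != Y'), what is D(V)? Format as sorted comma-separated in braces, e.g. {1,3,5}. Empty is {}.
Constraint 1 (Y != V) on D(Y)={1,3,4,6} D(V)={1,2,3,4,5,6}: no change
Constraint 2 (W + Y = V) on D(W)={1,2,3,4,5,6} D(Y)={1,3,4,6} D(V)={1,2,3,4,5,6}: W {1,2,3,4,5,6}->{1,2,3,4,5}; Y {1,3,4,6}->{1,3,4}; V {1,2,3,4,5,6}->{2,3,4,5,6}
Constraint 3 (W != Y) on D(W)={1,2,3,4,5} D(Y)={1,3,4}: no change
So after constraint 3: D(V) = {2,3,4,5,6}

Answer: {2,3,4,5,6}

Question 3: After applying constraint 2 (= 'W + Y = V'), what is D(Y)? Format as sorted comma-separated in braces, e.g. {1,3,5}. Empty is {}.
Answer: {1,3,4}

Derivation:
Constraint 1 (Y != V) on D(Y)={1,3,4,6} D(V)={1,2,3,4,5,6}: no change
Constraint 2 (W + Y = V) on D(W)={1,2,3,4,5,6} D(Y)={1,3,4,6} D(V)={1,2,3,4,5,6}: W {1,2,3,4,5,6}->{1,2,3,4,5}; Y {1,3,4,6}->{1,3,4}; V {1,2,3,4,5,6}->{2,3,4,5,6}
So after constraint 2: D(Y) = {1,3,4}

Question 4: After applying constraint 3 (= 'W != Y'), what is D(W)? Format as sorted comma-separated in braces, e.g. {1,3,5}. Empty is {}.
Answer: {1,2,3,4,5}

Derivation:
Constraint 1 (Y != V) on D(Y)={1,3,4,6} D(V)={1,2,3,4,5,6}: no change
Constraint 2 (W + Y = V) on D(W)={1,2,3,4,5,6} D(Y)={1,3,4,6} D(V)={1,2,3,4,5,6}: W {1,2,3,4,5,6}->{1,2,3,4,5}; Y {1,3,4,6}->{1,3,4}; V {1,2,3,4,5,6}->{2,3,4,5,6}
Constraint 3 (W != Y) on D(W)={1,2,3,4,5} D(Y)={1,3,4}: no change
So after constraint 3: D(W) = {1,2,3,4,5}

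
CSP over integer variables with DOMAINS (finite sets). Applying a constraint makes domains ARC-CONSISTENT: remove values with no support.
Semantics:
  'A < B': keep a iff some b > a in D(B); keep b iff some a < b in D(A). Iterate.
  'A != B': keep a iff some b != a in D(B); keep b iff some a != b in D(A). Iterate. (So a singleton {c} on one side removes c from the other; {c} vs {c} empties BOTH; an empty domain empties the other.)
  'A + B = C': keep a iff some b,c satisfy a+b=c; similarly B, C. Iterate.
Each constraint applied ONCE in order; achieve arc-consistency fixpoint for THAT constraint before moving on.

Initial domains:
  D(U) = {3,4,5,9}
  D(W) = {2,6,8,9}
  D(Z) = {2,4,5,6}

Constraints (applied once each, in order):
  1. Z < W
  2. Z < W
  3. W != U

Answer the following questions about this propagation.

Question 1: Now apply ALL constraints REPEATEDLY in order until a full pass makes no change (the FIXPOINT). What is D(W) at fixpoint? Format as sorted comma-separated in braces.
pass 0 (initial): D(W)={2,6,8,9}
pass 1: W {2,6,8,9}->{6,8,9}
pass 2: no change
Fixpoint after 2 passes: D(W) = {6,8,9}

Answer: {6,8,9}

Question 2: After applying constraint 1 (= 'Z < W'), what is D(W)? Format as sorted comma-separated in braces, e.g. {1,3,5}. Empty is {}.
Answer: {6,8,9}

Derivation:
Constraint 1 (Z < W) on D(Z)={2,4,5,6} D(W)={2,6,8,9}: W {2,6,8,9}->{6,8,9}
So after constraint 1: D(W) = {6,8,9}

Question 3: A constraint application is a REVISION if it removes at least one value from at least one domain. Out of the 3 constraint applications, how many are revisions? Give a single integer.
Answer: 1

Derivation:
Constraint 1 (Z < W) on D(Z)={2,4,5,6} D(W)={2,6,8,9}: W {2,6,8,9}->{6,8,9} => REVISION
Constraint 2 (Z < W) on D(Z)={2,4,5,6} D(W)={6,8,9}: no change => not a revision
Constraint 3 (W != U) on D(W)={6,8,9} D(U)={3,4,5,9}: no change => not a revision
Total revisions = 1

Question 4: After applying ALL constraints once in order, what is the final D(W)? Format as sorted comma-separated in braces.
Constraint 1 (Z < W) on D(Z)={2,4,5,6} D(W)={2,6,8,9}: W {2,6,8,9}->{6,8,9}
Constraint 2 (Z < W) on D(Z)={2,4,5,6} D(W)={6,8,9}: no change
Constraint 3 (W != U) on D(W)={6,8,9} D(U)={3,4,5,9}: no change
So after all 3 constraints: D(W) = {6,8,9}

Answer: {6,8,9}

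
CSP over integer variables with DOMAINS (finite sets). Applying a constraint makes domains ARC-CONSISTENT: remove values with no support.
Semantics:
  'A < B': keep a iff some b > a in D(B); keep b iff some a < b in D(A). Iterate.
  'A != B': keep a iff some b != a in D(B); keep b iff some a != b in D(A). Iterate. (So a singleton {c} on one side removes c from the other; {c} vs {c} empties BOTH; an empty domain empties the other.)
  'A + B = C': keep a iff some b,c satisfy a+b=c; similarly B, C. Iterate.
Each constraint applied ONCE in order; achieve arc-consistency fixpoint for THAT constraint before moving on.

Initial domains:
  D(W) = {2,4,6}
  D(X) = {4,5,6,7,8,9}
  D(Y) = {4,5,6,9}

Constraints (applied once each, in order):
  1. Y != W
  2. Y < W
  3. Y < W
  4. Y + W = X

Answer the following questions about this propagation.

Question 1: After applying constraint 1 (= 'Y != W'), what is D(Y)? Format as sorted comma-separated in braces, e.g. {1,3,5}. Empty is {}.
Constraint 1 (Y != W) on D(Y)={4,5,6,9} D(W)={2,4,6}: no change
So after constraint 1: D(Y) = {4,5,6,9}

Answer: {4,5,6,9}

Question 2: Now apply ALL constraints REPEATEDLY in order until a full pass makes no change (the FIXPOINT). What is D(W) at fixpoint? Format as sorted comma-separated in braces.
pass 0 (initial): D(W)={2,4,6}
pass 1: W {2,4,6}->{}; X {4,5,6,7,8,9}->{}; Y {4,5,6,9}->{}
pass 2: no change
Fixpoint after 2 passes: D(W) = {}

Answer: {}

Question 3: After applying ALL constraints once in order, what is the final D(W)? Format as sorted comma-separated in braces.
Constraint 1 (Y != W) on D(Y)={4,5,6,9} D(W)={2,4,6}: no change
Constraint 2 (Y < W) on D(Y)={4,5,6,9} D(W)={2,4,6}: Y {4,5,6,9}->{4,5}; W {2,4,6}->{6}
Constraint 3 (Y < W) on D(Y)={4,5} D(W)={6}: no change
Constraint 4 (Y + W = X) on D(Y)={4,5} D(W)={6} D(X)={4,5,6,7,8,9}: Y {4,5}->{}; W {6}->{}; X {4,5,6,7,8,9}->{}
So after all 4 constraints: D(W) = {}

Answer: {}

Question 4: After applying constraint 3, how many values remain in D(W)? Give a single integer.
Answer: 1

Derivation:
Constraint 1 (Y != W) on D(Y)={4,5,6,9} D(W)={2,4,6}: no change
Constraint 2 (Y < W) on D(Y)={4,5,6,9} D(W)={2,4,6}: Y {4,5,6,9}->{4,5}; W {2,4,6}->{6}
Constraint 3 (Y < W) on D(Y)={4,5} D(W)={6}: no change
So after constraint 3: D(W)={6}, size = 1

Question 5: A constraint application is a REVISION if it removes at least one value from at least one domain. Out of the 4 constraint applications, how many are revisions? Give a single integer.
Answer: 2

Derivation:
Constraint 1 (Y != W) on D(Y)={4,5,6,9} D(W)={2,4,6}: no change => not a revision
Constraint 2 (Y < W) on D(Y)={4,5,6,9} D(W)={2,4,6}: Y {4,5,6,9}->{4,5}; W {2,4,6}->{6} => REVISION
Constraint 3 (Y < W) on D(Y)={4,5} D(W)={6}: no change => not a revision
Constraint 4 (Y + W = X) on D(Y)={4,5} D(W)={6} D(X)={4,5,6,7,8,9}: Y {4,5}->{}; W {6}->{}; X {4,5,6,7,8,9}->{} => REVISION
Total revisions = 2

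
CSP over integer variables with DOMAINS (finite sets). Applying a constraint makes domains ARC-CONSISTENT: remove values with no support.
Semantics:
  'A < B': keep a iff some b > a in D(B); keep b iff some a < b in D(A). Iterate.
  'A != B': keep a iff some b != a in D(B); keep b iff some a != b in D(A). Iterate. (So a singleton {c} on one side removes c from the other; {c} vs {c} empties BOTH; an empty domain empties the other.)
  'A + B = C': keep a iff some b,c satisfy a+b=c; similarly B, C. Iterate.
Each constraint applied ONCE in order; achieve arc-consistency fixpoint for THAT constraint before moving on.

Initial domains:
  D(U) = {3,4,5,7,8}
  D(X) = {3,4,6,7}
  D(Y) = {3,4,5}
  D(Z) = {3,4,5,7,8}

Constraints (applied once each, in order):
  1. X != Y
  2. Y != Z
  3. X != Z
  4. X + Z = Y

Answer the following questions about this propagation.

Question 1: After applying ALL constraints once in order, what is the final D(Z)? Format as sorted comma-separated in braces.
Constraint 1 (X != Y) on D(X)={3,4,6,7} D(Y)={3,4,5}: no change
Constraint 2 (Y != Z) on D(Y)={3,4,5} D(Z)={3,4,5,7,8}: no change
Constraint 3 (X != Z) on D(X)={3,4,6,7} D(Z)={3,4,5,7,8}: no change
Constraint 4 (X + Z = Y) on D(X)={3,4,6,7} D(Z)={3,4,5,7,8} D(Y)={3,4,5}: X {3,4,6,7}->{}; Z {3,4,5,7,8}->{}; Y {3,4,5}->{}
So after all 4 constraints: D(Z) = {}

Answer: {}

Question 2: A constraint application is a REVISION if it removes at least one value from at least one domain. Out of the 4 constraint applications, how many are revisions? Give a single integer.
Constraint 1 (X != Y) on D(X)={3,4,6,7} D(Y)={3,4,5}: no change => not a revision
Constraint 2 (Y != Z) on D(Y)={3,4,5} D(Z)={3,4,5,7,8}: no change => not a revision
Constraint 3 (X != Z) on D(X)={3,4,6,7} D(Z)={3,4,5,7,8}: no change => not a revision
Constraint 4 (X + Z = Y) on D(X)={3,4,6,7} D(Z)={3,4,5,7,8} D(Y)={3,4,5}: X {3,4,6,7}->{}; Z {3,4,5,7,8}->{}; Y {3,4,5}->{} => REVISION
Total revisions = 1

Answer: 1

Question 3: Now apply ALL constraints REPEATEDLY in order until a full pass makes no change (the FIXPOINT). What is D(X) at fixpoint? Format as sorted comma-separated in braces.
pass 0 (initial): D(X)={3,4,6,7}
pass 1: X {3,4,6,7}->{}; Y {3,4,5}->{}; Z {3,4,5,7,8}->{}
pass 2: no change
Fixpoint after 2 passes: D(X) = {}

Answer: {}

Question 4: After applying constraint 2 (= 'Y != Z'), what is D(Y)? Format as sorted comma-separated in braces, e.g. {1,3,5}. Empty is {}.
Constraint 1 (X != Y) on D(X)={3,4,6,7} D(Y)={3,4,5}: no change
Constraint 2 (Y != Z) on D(Y)={3,4,5} D(Z)={3,4,5,7,8}: no change
So after constraint 2: D(Y) = {3,4,5}

Answer: {3,4,5}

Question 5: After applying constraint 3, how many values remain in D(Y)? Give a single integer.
Answer: 3

Derivation:
Constraint 1 (X != Y) on D(X)={3,4,6,7} D(Y)={3,4,5}: no change
Constraint 2 (Y != Z) on D(Y)={3,4,5} D(Z)={3,4,5,7,8}: no change
Constraint 3 (X != Z) on D(X)={3,4,6,7} D(Z)={3,4,5,7,8}: no change
So after constraint 3: D(Y)={3,4,5}, size = 3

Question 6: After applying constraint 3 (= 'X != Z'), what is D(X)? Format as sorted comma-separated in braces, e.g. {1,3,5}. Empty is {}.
Constraint 1 (X != Y) on D(X)={3,4,6,7} D(Y)={3,4,5}: no change
Constraint 2 (Y != Z) on D(Y)={3,4,5} D(Z)={3,4,5,7,8}: no change
Constraint 3 (X != Z) on D(X)={3,4,6,7} D(Z)={3,4,5,7,8}: no change
So after constraint 3: D(X) = {3,4,6,7}

Answer: {3,4,6,7}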